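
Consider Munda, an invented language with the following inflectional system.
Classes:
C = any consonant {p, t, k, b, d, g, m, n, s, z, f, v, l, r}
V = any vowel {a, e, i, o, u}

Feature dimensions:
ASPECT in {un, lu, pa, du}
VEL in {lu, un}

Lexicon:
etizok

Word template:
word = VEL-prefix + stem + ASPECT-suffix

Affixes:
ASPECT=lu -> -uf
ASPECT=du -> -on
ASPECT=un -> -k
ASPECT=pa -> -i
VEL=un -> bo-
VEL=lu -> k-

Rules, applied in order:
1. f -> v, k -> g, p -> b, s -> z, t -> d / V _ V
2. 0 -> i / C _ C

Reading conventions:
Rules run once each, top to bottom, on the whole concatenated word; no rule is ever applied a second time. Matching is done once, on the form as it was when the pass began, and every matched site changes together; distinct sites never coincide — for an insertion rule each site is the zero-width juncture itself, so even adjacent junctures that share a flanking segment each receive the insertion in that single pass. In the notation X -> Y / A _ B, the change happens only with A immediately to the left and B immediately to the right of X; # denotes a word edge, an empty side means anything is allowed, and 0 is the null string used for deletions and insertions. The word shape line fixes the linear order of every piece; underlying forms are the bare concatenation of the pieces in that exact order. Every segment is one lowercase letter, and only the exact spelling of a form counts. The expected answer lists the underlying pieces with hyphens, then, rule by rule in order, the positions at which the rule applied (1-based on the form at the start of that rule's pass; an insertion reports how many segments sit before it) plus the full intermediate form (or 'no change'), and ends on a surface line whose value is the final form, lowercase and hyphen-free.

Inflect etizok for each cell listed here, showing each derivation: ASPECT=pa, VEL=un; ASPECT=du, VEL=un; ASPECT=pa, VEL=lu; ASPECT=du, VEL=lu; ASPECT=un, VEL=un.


cell ASPECT=pa, VEL=un:
underlying: bo-etizok-i
1. f -> v, k -> g, p -> b, s -> z, t -> d / V _ V: fires at position(s) 4, 8: boedizogi
2. 0 -> i / C _ C: no change
surface: boedizogi

cell ASPECT=du, VEL=un:
underlying: bo-etizok-on
1. f -> v, k -> g, p -> b, s -> z, t -> d / V _ V: fires at position(s) 4, 8: boedizogon
2. 0 -> i / C _ C: no change
surface: boedizogon

cell ASPECT=pa, VEL=lu:
underlying: k-etizok-i
1. f -> v, k -> g, p -> b, s -> z, t -> d / V _ V: fires at position(s) 3, 7: kedizogi
2. 0 -> i / C _ C: no change
surface: kedizogi

cell ASPECT=du, VEL=lu:
underlying: k-etizok-on
1. f -> v, k -> g, p -> b, s -> z, t -> d / V _ V: fires at position(s) 3, 7: kedizogon
2. 0 -> i / C _ C: no change
surface: kedizogon

cell ASPECT=un, VEL=un:
underlying: bo-etizok-k
1. f -> v, k -> g, p -> b, s -> z, t -> d / V _ V: fires at position(s) 4: boedizokk
2. 0 -> i / C _ C: inserts after position(s) 8: boedizokik
surface: boedizokik


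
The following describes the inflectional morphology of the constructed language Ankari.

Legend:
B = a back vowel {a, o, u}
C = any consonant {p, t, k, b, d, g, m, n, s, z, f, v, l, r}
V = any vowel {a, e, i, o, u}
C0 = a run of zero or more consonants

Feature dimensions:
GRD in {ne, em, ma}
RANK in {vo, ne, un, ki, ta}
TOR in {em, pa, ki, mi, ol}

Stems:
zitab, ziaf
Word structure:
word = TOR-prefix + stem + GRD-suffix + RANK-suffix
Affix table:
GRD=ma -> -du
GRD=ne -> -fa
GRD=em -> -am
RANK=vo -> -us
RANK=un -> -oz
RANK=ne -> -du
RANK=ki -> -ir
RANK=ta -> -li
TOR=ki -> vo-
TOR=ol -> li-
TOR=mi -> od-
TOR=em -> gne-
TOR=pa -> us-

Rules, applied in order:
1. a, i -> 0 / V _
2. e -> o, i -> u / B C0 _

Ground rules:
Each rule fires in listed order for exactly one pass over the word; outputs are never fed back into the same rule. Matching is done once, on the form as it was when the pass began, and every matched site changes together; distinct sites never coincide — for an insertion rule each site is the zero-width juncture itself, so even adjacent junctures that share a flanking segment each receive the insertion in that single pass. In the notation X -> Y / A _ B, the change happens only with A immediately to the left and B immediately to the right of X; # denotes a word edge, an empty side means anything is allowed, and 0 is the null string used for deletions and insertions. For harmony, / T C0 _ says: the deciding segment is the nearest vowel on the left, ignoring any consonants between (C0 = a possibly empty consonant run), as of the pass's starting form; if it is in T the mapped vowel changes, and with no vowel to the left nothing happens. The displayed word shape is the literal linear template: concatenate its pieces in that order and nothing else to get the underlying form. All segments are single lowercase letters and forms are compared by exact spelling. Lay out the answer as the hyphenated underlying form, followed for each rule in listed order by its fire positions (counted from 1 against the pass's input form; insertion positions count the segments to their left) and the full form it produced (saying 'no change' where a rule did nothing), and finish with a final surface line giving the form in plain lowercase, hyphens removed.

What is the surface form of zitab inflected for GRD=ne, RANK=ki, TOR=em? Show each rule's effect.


underlying: gne-zitab-fa-ir
1. a, i -> 0 / V _: fires at position(s) 11: gnezitabfar
2. e -> o, i -> u / B C0 _: no change
surface: gnezitabfar


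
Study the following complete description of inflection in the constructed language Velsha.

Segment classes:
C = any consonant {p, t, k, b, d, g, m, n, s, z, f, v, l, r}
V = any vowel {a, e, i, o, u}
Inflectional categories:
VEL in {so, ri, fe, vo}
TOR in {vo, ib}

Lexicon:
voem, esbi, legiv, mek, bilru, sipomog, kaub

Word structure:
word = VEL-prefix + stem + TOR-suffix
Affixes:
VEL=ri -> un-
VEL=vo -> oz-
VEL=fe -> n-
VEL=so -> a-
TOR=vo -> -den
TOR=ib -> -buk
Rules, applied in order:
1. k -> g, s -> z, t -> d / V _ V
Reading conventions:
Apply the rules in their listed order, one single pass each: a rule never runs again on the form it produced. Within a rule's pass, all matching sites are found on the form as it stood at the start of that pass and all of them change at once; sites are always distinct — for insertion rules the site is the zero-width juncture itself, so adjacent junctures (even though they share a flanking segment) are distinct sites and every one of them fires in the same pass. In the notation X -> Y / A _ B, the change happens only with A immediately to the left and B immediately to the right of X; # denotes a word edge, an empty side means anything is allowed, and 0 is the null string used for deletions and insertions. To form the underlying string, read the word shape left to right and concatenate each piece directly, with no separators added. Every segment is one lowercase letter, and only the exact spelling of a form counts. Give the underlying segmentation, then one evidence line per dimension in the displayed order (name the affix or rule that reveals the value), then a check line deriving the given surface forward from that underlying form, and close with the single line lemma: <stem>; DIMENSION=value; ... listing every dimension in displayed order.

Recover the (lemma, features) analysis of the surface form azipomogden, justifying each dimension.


underlying: a-sipomog-den
VEL=so - signalled by the affix a-
TOR=vo - signalled by the affix -den
check: asipomogden -> azipomogden
lemma: sipomog; VEL=so; TOR=vo


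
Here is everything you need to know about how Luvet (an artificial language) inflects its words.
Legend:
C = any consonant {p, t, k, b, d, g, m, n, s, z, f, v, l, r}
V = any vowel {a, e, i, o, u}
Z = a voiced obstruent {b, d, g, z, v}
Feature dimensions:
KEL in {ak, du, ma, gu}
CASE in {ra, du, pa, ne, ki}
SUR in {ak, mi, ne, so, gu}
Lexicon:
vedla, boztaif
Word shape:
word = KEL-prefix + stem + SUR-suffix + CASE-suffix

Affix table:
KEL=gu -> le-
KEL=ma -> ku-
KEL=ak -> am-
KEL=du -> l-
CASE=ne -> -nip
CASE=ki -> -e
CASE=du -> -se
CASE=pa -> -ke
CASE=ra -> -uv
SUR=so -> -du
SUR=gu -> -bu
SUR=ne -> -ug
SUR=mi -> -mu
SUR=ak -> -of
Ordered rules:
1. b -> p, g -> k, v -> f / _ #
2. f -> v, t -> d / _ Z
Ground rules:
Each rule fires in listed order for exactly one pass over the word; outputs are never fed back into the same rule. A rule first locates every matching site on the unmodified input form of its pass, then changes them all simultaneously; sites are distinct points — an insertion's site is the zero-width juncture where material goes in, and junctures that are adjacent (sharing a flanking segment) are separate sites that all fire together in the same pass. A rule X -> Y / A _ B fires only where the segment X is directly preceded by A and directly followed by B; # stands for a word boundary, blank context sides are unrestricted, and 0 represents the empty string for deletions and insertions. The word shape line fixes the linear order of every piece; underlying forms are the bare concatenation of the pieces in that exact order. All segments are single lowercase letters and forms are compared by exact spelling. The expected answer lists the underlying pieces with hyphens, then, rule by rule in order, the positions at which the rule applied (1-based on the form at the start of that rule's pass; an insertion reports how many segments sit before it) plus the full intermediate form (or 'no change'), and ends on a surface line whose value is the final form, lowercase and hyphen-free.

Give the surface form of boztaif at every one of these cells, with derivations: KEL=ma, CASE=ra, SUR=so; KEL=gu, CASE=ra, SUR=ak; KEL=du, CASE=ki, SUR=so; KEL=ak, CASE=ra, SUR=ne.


cell KEL=ma, CASE=ra, SUR=so:
underlying: ku-boztaif-du-uv
1. b -> p, g -> k, v -> f / _ #: fires at position(s) 13: kuboztaifduuf
2. f -> v, t -> d / _ Z: fires at position(s) 9: kuboztaivduuf
surface: kuboztaivduuf

cell KEL=gu, CASE=ra, SUR=ak:
underlying: le-boztaif-of-uv
1. b -> p, g -> k, v -> f / _ #: fires at position(s) 13: leboztaifofuf
2. f -> v, t -> d / _ Z: no change
surface: leboztaifofuf

cell KEL=du, CASE=ki, SUR=so:
underlying: l-boztaif-du-e
1. b -> p, g -> k, v -> f / _ #: no change
2. f -> v, t -> d / _ Z: fires at position(s) 8: lboztaivdue
surface: lboztaivdue

cell KEL=ak, CASE=ra, SUR=ne:
underlying: am-boztaif-ug-uv
1. b -> p, g -> k, v -> f / _ #: fires at position(s) 13: amboztaifuguf
2. f -> v, t -> d / _ Z: no change
surface: amboztaifuguf


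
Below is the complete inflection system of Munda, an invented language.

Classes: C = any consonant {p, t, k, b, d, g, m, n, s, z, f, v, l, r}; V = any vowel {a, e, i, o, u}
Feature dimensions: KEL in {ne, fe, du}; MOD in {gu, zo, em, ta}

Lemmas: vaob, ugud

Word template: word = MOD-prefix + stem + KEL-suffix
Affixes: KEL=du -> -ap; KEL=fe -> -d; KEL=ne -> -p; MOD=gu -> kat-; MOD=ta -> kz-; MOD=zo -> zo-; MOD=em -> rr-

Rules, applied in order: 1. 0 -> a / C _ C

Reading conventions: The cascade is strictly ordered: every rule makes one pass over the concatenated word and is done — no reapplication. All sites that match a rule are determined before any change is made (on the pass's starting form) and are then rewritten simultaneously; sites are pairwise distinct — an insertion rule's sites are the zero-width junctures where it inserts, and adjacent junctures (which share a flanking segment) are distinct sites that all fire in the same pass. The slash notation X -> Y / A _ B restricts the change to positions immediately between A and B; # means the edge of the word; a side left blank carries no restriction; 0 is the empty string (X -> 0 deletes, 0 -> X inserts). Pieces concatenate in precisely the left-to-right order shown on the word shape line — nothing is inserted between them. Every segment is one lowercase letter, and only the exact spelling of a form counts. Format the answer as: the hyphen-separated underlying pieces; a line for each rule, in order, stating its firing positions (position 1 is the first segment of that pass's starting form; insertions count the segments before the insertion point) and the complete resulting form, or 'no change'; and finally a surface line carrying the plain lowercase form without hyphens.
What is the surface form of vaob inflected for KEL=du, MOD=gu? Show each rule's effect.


underlying: kat-vaob-ap
1. 0 -> a / C _ C: inserts after position(s) 3: katavaobap
surface: katavaobap


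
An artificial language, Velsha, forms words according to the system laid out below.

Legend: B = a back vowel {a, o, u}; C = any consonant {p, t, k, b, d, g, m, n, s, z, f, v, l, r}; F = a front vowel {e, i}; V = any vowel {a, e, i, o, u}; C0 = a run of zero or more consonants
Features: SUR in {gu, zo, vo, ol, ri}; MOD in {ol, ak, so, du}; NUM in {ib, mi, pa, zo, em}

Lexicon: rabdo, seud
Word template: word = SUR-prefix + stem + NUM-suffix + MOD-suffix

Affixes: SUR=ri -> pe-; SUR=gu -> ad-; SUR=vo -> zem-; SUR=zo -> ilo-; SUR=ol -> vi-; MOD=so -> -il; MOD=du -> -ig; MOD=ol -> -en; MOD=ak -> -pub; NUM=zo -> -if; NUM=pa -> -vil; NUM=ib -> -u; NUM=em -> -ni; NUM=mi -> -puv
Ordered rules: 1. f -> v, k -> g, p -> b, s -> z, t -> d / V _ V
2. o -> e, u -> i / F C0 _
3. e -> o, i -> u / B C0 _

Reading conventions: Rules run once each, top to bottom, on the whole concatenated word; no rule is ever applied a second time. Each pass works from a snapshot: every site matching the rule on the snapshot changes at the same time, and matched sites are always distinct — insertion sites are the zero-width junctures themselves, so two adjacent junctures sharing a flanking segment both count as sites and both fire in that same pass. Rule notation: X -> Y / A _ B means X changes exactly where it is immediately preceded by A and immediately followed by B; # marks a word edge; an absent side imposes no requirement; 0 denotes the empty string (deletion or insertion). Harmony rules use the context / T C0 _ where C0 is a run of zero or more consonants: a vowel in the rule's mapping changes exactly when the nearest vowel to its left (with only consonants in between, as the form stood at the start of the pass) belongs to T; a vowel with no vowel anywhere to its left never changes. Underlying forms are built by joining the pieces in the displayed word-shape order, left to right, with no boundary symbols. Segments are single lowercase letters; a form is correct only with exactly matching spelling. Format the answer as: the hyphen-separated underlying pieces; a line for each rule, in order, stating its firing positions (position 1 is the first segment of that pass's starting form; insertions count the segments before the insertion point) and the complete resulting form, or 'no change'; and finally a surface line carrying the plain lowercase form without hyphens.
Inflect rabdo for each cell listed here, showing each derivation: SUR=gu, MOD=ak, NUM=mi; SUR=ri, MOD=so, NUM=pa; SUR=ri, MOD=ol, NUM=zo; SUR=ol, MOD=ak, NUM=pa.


cell SUR=gu, MOD=ak, NUM=mi:
underlying: ad-rabdo-puv-pub
1. f -> v, k -> g, p -> b, s -> z, t -> d / V _ V: fires at position(s) 8: adrabdobuvpub
2. o -> e, u -> i / F C0 _: no change
3. e -> o, i -> u / B C0 _: no change
surface: adrabdobuvpub

cell SUR=ri, MOD=so, NUM=pa:
underlying: pe-rabdo-vil-il
1. f -> v, k -> g, p -> b, s -> z, t -> d / V _ V: no change
2. o -> e, u -> i / F C0 _: no change
3. e -> o, i -> u / B C0 _: fires at position(s) 9: perabdovulil
surface: perabdovulil

cell SUR=ri, MOD=ol, NUM=zo:
underlying: pe-rabdo-if-en
1. f -> v, k -> g, p -> b, s -> z, t -> d / V _ V: fires at position(s) 9: perabdoiven
2. o -> e, u -> i / F C0 _: no change
3. e -> o, i -> u / B C0 _: fires at position(s) 8: perabdouven
surface: perabdouven

cell SUR=ol, MOD=ak, NUM=pa:
underlying: vi-rabdo-vil-pub
1. f -> v, k -> g, p -> b, s -> z, t -> d / V _ V: no change
2. o -> e, u -> i / F C0 _: fires at position(s) 12: virabdovilpib
3. e -> o, i -> u / B C0 _: fires at position(s) 9: virabdovulpib
surface: virabdovulpib


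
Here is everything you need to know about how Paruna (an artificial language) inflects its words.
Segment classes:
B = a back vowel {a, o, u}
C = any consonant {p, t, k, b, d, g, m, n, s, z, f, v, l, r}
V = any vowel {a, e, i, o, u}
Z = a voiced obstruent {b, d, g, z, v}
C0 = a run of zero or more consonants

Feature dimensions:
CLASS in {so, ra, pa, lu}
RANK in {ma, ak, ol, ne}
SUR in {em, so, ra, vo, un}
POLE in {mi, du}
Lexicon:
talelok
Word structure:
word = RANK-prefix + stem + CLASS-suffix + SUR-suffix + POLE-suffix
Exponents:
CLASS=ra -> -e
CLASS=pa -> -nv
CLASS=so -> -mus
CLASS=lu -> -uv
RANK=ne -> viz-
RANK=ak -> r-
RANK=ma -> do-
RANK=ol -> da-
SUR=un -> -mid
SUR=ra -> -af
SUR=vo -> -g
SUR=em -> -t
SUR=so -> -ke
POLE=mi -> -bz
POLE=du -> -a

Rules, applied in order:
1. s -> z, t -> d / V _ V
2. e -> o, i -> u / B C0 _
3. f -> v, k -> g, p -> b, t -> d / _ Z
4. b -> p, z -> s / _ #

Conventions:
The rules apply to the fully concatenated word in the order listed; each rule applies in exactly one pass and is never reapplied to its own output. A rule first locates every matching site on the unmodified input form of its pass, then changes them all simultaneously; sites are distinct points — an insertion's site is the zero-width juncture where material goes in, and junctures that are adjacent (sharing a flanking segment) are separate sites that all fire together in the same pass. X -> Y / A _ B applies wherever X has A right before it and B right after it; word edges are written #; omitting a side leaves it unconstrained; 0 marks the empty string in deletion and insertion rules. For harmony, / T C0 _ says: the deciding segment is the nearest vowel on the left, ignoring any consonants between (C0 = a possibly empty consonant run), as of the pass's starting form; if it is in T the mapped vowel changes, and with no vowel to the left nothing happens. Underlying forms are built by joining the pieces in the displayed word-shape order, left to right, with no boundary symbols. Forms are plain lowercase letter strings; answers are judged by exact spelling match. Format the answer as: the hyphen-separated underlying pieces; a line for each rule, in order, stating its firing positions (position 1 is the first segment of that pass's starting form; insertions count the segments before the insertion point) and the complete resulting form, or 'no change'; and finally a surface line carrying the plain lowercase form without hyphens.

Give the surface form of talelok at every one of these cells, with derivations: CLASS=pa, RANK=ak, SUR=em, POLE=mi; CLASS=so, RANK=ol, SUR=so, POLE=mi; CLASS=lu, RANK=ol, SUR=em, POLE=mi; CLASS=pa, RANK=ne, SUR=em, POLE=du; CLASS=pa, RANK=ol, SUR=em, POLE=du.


cell CLASS=pa, RANK=ak, SUR=em, POLE=mi:
underlying: r-talelok-nv-t-bz
1. s -> z, t -> d / V _ V: no change
2. e -> o, i -> u / B C0 _: fires at position(s) 5: rtaloloknvtbz
3. f -> v, k -> g, p -> b, t -> d / _ Z: fires at position(s) 11: rtaloloknvdbz
4. b -> p, z -> s / _ #: fires at position(s) 13: rtaloloknvdbs
surface: rtaloloknvdbs

cell CLASS=so, RANK=ol, SUR=so, POLE=mi:
underlying: da-talelok-mus-ke-bz
1. s -> z, t -> d / V _ V: fires at position(s) 3: dadalelokmuskebz
2. e -> o, i -> u / B C0 _: fires at position(s) 6, 14: dadalolokmuskobz
3. f -> v, k -> g, p -> b, t -> d / _ Z: no change
4. b -> p, z -> s / _ #: fires at position(s) 16: dadalolokmuskobs
surface: dadalolokmuskobs

cell CLASS=lu, RANK=ol, SUR=em, POLE=mi:
underlying: da-talelok-uv-t-bz
1. s -> z, t -> d / V _ V: fires at position(s) 3: dadalelokuvtbz
2. e -> o, i -> u / B C0 _: fires at position(s) 6: dadalolokuvtbz
3. f -> v, k -> g, p -> b, t -> d / _ Z: fires at position(s) 12: dadalolokuvdbz
4. b -> p, z -> s / _ #: fires at position(s) 14: dadalolokuvdbs
surface: dadalolokuvdbs

cell CLASS=pa, RANK=ne, SUR=em, POLE=du:
underlying: viz-talelok-nv-t-a
1. s -> z, t -> d / V _ V: no change
2. e -> o, i -> u / B C0 _: fires at position(s) 7: viztaloloknvta
3. f -> v, k -> g, p -> b, t -> d / _ Z: no change
4. b -> p, z -> s / _ #: no change
surface: viztaloloknvta

cell CLASS=pa, RANK=ol, SUR=em, POLE=du:
underlying: da-talelok-nv-t-a
1. s -> z, t -> d / V _ V: fires at position(s) 3: dadaleloknvta
2. e -> o, i -> u / B C0 _: fires at position(s) 6: dadaloloknvta
3. f -> v, k -> g, p -> b, t -> d / _ Z: no change
4. b -> p, z -> s / _ #: no change
surface: dadaloloknvta


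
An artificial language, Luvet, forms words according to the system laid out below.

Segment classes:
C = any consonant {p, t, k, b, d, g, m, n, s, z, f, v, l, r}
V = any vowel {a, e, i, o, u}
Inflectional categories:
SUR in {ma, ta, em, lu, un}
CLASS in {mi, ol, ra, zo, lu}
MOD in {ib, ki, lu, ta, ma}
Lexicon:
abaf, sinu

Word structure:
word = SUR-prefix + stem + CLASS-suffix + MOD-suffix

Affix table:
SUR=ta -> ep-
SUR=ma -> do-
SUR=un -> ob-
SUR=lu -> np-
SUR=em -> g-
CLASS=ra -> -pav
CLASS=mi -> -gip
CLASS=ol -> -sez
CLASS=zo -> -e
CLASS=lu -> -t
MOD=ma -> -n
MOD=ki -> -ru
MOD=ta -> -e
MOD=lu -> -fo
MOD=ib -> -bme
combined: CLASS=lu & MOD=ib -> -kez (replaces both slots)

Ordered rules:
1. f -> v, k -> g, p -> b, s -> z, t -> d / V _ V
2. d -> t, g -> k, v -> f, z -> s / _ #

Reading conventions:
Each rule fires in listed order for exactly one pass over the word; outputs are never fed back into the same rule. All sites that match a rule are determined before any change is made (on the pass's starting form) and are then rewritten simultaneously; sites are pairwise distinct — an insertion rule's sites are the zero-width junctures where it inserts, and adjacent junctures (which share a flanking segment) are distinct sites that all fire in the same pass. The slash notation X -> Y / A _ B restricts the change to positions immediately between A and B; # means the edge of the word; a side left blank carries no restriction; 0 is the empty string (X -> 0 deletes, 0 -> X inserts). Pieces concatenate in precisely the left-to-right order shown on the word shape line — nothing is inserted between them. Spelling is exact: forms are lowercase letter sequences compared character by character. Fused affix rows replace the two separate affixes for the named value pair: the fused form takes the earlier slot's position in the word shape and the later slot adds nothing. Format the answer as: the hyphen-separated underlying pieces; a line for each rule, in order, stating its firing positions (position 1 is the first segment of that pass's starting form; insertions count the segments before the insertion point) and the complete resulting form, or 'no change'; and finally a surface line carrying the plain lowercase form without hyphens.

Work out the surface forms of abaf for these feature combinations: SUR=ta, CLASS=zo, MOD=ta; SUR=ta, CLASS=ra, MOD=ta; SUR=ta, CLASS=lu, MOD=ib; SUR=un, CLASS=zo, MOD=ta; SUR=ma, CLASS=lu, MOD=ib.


cell SUR=ta, CLASS=zo, MOD=ta:
underlying: ep-abaf-e-e
1. f -> v, k -> g, p -> b, s -> z, t -> d / V _ V: fires at position(s) 2, 6: ebabavee
2. d -> t, g -> k, v -> f, z -> s / _ #: no change
surface: ebabavee

cell SUR=ta, CLASS=ra, MOD=ta:
underlying: ep-abaf-pav-e
1. f -> v, k -> g, p -> b, s -> z, t -> d / V _ V: fires at position(s) 2: ebabafpave
2. d -> t, g -> k, v -> f, z -> s / _ #: no change
surface: ebabafpave

cell SUR=ta, CLASS=lu, MOD=ib:
underlying: ep-abaf-kez
1. f -> v, k -> g, p -> b, s -> z, t -> d / V _ V: fires at position(s) 2: ebabafkez
2. d -> t, g -> k, v -> f, z -> s / _ #: fires at position(s) 9: ebabafkes
surface: ebabafkes

cell SUR=un, CLASS=zo, MOD=ta:
underlying: ob-abaf-e-e
1. f -> v, k -> g, p -> b, s -> z, t -> d / V _ V: fires at position(s) 6: obabavee
2. d -> t, g -> k, v -> f, z -> s / _ #: no change
surface: obabavee

cell SUR=ma, CLASS=lu, MOD=ib:
underlying: do-abaf-kez
1. f -> v, k -> g, p -> b, s -> z, t -> d / V _ V: no change
2. d -> t, g -> k, v -> f, z -> s / _ #: fires at position(s) 9: doabafkes
surface: doabafkes


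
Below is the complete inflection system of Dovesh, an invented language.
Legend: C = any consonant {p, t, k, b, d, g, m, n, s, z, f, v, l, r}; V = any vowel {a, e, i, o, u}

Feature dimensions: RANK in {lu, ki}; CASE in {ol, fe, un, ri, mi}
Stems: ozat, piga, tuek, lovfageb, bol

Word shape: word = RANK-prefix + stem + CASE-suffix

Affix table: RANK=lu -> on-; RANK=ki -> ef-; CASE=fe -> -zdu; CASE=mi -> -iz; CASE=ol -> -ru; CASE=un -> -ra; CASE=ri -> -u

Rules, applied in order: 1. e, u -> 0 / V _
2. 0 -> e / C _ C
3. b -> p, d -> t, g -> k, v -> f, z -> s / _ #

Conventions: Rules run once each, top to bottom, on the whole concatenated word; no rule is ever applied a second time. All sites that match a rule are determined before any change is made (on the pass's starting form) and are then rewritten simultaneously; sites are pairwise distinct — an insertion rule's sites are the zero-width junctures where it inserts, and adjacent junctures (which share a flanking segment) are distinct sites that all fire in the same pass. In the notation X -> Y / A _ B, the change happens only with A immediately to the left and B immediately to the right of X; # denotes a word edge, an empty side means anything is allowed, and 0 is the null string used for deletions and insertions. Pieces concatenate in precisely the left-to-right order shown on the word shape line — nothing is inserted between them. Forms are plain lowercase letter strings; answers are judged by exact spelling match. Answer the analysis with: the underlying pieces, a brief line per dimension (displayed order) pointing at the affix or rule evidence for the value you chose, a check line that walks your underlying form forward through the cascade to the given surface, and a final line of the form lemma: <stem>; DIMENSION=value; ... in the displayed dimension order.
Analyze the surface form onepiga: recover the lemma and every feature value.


underlying: on-piga-u
RANK=lu - signalled by the affix on-
CASE=ri - signalled by the affix -u
check: onpigau -> onpiga -> onepiga -> onepiga
lemma: piga; RANK=lu; CASE=ri


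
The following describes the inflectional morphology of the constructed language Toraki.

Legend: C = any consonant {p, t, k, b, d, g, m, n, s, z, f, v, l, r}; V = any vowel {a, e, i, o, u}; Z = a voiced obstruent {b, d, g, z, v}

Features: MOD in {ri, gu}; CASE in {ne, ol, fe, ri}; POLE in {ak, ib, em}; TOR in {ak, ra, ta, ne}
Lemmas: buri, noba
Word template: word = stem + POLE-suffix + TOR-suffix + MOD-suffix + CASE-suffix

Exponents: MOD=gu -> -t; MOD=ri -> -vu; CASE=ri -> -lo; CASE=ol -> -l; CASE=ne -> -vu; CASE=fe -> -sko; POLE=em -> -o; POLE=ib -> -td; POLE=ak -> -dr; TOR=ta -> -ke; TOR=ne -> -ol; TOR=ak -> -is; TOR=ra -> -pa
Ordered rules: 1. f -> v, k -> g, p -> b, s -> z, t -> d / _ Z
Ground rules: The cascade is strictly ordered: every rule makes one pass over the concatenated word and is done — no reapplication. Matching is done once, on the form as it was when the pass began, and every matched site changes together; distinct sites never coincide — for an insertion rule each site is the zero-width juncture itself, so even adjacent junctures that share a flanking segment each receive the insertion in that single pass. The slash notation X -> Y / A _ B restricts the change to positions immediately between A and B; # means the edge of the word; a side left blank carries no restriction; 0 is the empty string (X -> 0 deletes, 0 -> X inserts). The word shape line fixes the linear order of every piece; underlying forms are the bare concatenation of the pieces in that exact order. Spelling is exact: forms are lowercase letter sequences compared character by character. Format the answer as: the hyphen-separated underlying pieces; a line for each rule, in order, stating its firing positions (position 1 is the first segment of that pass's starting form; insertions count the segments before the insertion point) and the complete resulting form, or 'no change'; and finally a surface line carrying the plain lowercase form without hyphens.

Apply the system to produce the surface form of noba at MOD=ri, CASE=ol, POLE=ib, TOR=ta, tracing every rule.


underlying: noba-td-ke-vu-l
1. f -> v, k -> g, p -> b, s -> z, t -> d / _ Z: fires at position(s) 5: nobaddkevul
surface: nobaddkevul


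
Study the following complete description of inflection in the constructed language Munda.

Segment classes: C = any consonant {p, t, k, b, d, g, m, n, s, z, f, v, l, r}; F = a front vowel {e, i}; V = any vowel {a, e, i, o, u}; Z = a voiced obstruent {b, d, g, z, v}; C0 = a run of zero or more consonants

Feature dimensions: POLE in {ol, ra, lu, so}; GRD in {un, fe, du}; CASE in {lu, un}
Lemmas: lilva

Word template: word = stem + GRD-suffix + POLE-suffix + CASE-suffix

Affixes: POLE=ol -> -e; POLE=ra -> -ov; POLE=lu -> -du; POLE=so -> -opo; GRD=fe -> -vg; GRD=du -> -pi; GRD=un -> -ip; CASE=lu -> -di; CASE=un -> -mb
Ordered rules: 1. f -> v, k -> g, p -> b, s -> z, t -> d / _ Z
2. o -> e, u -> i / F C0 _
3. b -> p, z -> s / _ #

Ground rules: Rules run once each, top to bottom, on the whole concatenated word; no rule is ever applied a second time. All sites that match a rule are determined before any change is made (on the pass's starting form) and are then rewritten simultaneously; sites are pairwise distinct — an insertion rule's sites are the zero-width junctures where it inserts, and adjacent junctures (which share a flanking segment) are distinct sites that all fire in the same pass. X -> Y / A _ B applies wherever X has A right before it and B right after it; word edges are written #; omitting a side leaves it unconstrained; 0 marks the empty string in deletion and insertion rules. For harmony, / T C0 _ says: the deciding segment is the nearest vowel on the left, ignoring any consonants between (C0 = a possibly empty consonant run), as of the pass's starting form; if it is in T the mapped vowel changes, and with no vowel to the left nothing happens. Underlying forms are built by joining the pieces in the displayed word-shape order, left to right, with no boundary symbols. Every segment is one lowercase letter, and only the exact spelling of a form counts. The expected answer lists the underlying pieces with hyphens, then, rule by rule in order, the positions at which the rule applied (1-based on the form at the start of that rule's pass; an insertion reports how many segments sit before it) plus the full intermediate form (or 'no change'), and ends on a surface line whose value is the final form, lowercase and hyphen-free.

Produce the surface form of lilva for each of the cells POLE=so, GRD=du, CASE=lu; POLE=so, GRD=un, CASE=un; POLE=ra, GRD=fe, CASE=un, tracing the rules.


cell POLE=so, GRD=du, CASE=lu:
underlying: lilva-pi-opo-di
1. f -> v, k -> g, p -> b, s -> z, t -> d / _ Z: no change
2. o -> e, u -> i / F C0 _: fires at position(s) 8: lilvapiepodi
3. b -> p, z -> s / _ #: no change
surface: lilvapiepodi

cell POLE=so, GRD=un, CASE=un:
underlying: lilva-ip-opo-mb
1. f -> v, k -> g, p -> b, s -> z, t -> d / _ Z: no change
2. o -> e, u -> i / F C0 _: fires at position(s) 8: lilvaipepomb
3. b -> p, z -> s / _ #: fires at position(s) 12: lilvaipepomp
surface: lilvaipepomp

cell POLE=ra, GRD=fe, CASE=un:
underlying: lilva-vg-ov-mb
1. f -> v, k -> g, p -> b, s -> z, t -> d / _ Z: no change
2. o -> e, u -> i / F C0 _: no change
3. b -> p, z -> s / _ #: fires at position(s) 11: lilvavgovmp
surface: lilvavgovmp


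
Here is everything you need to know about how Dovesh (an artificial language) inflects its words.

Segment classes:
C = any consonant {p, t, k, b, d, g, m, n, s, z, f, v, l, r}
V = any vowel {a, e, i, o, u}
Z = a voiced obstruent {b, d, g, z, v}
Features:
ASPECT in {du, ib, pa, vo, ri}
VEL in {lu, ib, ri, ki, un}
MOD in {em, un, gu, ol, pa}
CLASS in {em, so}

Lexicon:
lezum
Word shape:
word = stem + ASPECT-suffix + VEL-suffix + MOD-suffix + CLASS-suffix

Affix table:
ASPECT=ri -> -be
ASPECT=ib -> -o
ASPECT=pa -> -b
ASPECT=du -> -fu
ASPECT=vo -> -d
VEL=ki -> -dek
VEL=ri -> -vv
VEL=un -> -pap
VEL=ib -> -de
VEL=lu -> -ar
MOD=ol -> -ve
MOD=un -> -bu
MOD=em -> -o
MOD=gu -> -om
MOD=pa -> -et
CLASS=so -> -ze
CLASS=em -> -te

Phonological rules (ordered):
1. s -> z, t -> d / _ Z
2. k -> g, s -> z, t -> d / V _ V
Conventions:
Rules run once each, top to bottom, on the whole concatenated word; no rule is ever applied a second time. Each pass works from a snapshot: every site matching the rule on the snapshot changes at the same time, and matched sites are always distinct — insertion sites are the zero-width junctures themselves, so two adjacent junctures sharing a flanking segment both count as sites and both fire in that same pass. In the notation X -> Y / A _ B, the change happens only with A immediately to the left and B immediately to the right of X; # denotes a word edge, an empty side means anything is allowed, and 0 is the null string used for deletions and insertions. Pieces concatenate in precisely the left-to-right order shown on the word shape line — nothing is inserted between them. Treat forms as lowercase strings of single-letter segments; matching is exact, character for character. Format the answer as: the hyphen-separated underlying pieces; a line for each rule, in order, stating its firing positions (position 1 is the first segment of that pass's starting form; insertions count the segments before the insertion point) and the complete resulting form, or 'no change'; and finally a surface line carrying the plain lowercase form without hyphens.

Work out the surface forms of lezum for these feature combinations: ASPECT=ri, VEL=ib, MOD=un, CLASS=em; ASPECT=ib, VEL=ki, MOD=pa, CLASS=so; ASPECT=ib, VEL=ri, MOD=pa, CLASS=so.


cell ASPECT=ri, VEL=ib, MOD=un, CLASS=em:
underlying: lezum-be-de-bu-te
1. s -> z, t -> d / _ Z: no change
2. k -> g, s -> z, t -> d / V _ V: fires at position(s) 12: lezumbedebude
surface: lezumbedebude

cell ASPECT=ib, VEL=ki, MOD=pa, CLASS=so:
underlying: lezum-o-dek-et-ze
1. s -> z, t -> d / _ Z: fires at position(s) 11: lezumodekedze
2. k -> g, s -> z, t -> d / V _ V: fires at position(s) 9: lezumodegedze
surface: lezumodegedze

cell ASPECT=ib, VEL=ri, MOD=pa, CLASS=so:
underlying: lezum-o-vv-et-ze
1. s -> z, t -> d / _ Z: fires at position(s) 10: lezumovvedze
2. k -> g, s -> z, t -> d / V _ V: no change
surface: lezumovvedze


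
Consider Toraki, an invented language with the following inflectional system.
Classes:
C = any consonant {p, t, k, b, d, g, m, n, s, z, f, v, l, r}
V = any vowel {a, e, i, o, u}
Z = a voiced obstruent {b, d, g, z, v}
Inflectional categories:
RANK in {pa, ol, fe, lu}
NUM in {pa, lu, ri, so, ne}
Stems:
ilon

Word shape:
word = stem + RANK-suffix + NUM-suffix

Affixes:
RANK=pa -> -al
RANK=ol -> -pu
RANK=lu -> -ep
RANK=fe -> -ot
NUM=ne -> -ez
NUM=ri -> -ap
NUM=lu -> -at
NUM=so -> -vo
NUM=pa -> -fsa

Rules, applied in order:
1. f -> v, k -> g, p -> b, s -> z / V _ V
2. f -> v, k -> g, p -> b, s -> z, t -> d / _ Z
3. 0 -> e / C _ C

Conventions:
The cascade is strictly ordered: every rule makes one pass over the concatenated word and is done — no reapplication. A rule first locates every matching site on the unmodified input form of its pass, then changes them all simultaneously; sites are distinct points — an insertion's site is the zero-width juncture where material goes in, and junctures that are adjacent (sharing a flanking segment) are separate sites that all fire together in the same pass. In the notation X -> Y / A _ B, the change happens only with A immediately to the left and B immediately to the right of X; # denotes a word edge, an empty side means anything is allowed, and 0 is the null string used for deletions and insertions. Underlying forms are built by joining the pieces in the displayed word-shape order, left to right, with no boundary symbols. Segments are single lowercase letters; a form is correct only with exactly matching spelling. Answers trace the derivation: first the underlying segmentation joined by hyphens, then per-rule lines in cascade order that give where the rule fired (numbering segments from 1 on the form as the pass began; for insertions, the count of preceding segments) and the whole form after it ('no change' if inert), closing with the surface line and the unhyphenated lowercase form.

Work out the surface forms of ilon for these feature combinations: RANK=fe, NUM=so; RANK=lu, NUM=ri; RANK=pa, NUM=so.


cell RANK=fe, NUM=so:
underlying: ilon-ot-vo
1. f -> v, k -> g, p -> b, s -> z / V _ V: no change
2. f -> v, k -> g, p -> b, s -> z, t -> d / _ Z: fires at position(s) 6: ilonodvo
3. 0 -> e / C _ C: inserts after position(s) 6: ilonodevo
surface: ilonodevo

cell RANK=lu, NUM=ri:
underlying: ilon-ep-ap
1. f -> v, k -> g, p -> b, s -> z / V _ V: fires at position(s) 6: ilonebap
2. f -> v, k -> g, p -> b, s -> z, t -> d / _ Z: no change
3. 0 -> e / C _ C: no change
surface: ilonebap

cell RANK=pa, NUM=so:
underlying: ilon-al-vo
1. f -> v, k -> g, p -> b, s -> z / V _ V: no change
2. f -> v, k -> g, p -> b, s -> z, t -> d / _ Z: no change
3. 0 -> e / C _ C: inserts after position(s) 6: ilonalevo
surface: ilonalevo


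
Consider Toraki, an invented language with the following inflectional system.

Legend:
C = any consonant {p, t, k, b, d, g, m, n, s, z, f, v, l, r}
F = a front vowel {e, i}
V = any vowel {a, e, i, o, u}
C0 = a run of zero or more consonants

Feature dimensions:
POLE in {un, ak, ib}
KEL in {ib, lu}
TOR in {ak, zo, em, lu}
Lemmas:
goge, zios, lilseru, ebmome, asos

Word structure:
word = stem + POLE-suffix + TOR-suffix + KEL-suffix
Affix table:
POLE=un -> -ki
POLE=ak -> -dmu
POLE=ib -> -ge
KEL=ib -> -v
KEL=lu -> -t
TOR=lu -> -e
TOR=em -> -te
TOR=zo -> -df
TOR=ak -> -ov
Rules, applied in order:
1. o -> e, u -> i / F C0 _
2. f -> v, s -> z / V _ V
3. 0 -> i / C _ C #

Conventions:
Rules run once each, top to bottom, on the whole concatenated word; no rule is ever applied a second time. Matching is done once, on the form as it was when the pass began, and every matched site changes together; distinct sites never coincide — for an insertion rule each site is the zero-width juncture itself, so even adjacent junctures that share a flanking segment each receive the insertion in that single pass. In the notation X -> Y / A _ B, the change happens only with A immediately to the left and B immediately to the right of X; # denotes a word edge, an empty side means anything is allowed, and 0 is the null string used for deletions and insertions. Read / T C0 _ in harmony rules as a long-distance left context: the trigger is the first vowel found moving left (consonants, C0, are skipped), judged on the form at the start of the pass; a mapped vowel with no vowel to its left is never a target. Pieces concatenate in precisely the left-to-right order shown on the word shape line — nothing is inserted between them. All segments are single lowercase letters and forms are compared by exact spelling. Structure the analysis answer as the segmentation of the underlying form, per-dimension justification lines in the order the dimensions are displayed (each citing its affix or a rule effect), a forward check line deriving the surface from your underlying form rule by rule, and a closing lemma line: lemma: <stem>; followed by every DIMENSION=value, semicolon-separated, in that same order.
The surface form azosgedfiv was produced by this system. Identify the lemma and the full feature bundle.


underlying: asos-ge-df-v
POLE=ib - signalled by the affix -ge
KEL=ib - signalled by the affix -v
TOR=zo - signalled by the affix -df
check: asosgedfv -> asosgedfv -> azosgedfv -> azosgedfiv
lemma: asos; POLE=ib; KEL=ib; TOR=zo


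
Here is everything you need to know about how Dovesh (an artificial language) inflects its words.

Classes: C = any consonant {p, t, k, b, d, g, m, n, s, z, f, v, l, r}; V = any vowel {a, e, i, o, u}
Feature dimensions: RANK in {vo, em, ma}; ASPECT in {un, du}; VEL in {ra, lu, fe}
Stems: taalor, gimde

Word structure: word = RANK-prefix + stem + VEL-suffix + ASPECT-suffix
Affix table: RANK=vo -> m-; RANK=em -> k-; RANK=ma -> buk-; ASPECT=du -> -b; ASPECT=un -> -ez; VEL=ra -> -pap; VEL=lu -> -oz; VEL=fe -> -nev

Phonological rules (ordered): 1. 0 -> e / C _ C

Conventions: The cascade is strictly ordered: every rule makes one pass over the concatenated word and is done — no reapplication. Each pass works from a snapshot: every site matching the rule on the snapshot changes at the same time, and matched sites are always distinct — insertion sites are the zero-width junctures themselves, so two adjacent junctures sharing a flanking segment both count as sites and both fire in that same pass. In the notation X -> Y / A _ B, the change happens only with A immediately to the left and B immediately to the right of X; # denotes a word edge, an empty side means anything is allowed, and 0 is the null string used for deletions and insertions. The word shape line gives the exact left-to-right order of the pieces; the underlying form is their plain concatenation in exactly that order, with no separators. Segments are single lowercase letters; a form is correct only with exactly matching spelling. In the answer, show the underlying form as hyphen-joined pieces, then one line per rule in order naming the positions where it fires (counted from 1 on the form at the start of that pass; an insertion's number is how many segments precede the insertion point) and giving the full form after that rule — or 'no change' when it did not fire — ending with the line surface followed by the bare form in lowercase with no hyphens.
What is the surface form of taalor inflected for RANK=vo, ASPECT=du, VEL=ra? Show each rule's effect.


underlying: m-taalor-pap-b
1. 0 -> e / C _ C: inserts after position(s) 1, 7, 10: metaalorepapeb
surface: metaalorepapeb
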